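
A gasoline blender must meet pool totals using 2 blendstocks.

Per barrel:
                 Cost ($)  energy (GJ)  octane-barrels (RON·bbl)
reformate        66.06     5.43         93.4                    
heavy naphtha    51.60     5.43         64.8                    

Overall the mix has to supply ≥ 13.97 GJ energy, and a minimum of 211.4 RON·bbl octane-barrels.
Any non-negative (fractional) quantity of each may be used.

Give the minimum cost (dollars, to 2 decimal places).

Let x1 = barrels of reformate, x2 = barrels of heavy naphtha.
Minimise 66.06x1 + 51.6x2 with:
  5.43x1 + 5.43x2 ≥ 13.97   (energy)
  93.4x1 + 64.8x2 ≥ 211.4   (octane-barrels)
  x1, x2 ≥ 0.
Both inputs are positive at the optimum. There the energy and octane-barrels constraints are tight.
Optimal quantities: reformate = 1.5625 barrels, heavy naphtha = 1.0103 barrels.
Total cost: 66.06·1.5625 + 51.6·1.0103 = 155.3502.

$155.35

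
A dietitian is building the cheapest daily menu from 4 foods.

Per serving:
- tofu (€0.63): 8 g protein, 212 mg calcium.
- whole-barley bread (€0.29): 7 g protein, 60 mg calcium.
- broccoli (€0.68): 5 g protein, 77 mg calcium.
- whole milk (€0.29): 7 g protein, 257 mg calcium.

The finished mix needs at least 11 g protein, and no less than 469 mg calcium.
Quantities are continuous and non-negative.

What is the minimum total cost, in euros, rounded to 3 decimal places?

€0.529

Set it up as a linear program. Let x1 = servings of tofu, x2 = servings of whole-barley bread, x3 = servings of broccoli, x4 = servings of whole milk.
Minimise 0.63x1 + 0.29x2 + 0.68x3 + 0.29x4 subject to:
  8x1 + 7x2 + 5x3 + 7x4 ≥ 11   (protein)
  212x1 + 60x2 + 77x3 + 257x4 ≥ 469   (calcium)
  x1, x2, x3, x4 ≥ 0.
At the optimum only whole milk is positive (tofu, whole-barley bread, broccoli = 0). Binding constraint: calcium.
Solving gives x4 = 1.825.
Total cost: 0.29·1.825 = 0.52925.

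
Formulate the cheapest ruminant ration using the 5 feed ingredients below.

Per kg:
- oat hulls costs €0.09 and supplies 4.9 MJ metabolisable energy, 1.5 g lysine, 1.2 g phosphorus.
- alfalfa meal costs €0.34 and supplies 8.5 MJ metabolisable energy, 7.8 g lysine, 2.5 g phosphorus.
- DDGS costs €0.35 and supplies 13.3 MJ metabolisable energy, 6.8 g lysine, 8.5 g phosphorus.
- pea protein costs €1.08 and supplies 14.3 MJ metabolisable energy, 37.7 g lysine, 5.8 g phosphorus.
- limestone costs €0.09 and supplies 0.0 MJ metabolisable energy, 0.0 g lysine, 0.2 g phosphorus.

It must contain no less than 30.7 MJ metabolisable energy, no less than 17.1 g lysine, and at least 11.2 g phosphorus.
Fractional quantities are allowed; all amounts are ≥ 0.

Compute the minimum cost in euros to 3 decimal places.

Treat it as an LP. Let x1 = kg of oat hulls, x2 = kg of alfalfa meal, x3 = kg of DDGS, x4 = kg of pea protein, x5 = kg of limestone.
min 0.09x1 + 0.34x2 + 0.35x3 + 1.08x4 + 0.09x5 s.t.:
  4.9x1 + 8.5x2 + 13.3x3 + 14.3x4 ≥ 30.7   (metabolisable energy)
  1.5x1 + 7.8x2 + 6.8x3 + 37.7x4 ≥ 17.1   (lysine)
  1.2x1 + 2.5x2 + 8.5x3 + 5.8x4 + 0.2x5 ≥ 11.2   (phosphorus)
  x1, x2, x3, x4, x5 ≥ 0.
The cheapest feasible vertex uses only oat hulls, DDGS, pea protein; alfalfa meal, limestone are not used. Binding constraints: metabolisable energy, lysine, phosphorus.
So oat hulls = 4.048 kg, DDGS = 0.6233 kg, pea protein = 0.1801 kg.
Total cost: 0.09·4.048 + 0.35·0.6233 + 1.08·0.1801 = 0.77698.

€0.777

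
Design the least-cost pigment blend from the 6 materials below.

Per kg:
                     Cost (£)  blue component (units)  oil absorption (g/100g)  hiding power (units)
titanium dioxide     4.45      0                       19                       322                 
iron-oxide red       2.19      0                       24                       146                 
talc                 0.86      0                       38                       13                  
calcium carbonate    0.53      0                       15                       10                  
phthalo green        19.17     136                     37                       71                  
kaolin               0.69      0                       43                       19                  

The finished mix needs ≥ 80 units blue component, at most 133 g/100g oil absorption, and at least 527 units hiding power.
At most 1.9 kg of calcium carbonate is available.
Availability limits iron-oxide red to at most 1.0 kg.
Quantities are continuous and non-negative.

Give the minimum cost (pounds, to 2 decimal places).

Set it up as a linear program. Let x1 = kg of titanium dioxide, x2 = kg of iron-oxide red, x3 = kg of talc, x4 = kg of calcium carbonate, x5 = kg of phthalo green, x6 = kg of kaolin.
Minimize 4.45x1 + 2.19x2 + 0.86x3 + 0.53x4 + 19.17x5 + 0.69x6 with:
  136x5 ≥ 80   (blue component)
  19x1 + 24x2 + 38x3 + 15x4 + 37x5 + 43x6 ≤ 133   (oil absorption)
  322x1 + 146x2 + 13x3 + 10x4 + 71x5 + 19x6 ≥ 527   (hiding power)
  x4 ≤ 1.9
  x2 ≤ 1
  x1, x2, x3, x4, x5, x6 ≥ 0.
The cheapest feasible vertex uses only titanium dioxide, phthalo green; iron-oxide red, talc, calcium carbonate, kaolin are not used. Binding constraints: blue component and hiding power.
Solving gives x1 = 1.507, x5 = 0.5882.
Hence cost = 4.45·1.507 + 19.17·0.5882 = £17.9819.

£17.98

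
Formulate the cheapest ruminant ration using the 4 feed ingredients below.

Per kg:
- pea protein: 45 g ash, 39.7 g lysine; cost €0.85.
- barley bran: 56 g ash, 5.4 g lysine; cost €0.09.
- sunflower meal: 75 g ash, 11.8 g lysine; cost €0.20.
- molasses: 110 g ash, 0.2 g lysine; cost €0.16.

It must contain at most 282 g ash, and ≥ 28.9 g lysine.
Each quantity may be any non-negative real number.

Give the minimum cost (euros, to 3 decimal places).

Let x1 = kg of pea protein, x2 = kg of barley bran, x3 = kg of sunflower meal, x4 = kg of molasses.
Minimize 0.85x1 + 0.09x2 + 0.2x3 + 0.16x4 subject to:
  45x1 + 56x2 + 75x3 + 110x4 ≤ 282   (ash)
  39.7x1 + 5.4x2 + 11.8x3 + 0.2x4 ≥ 28.9   (lysine)
  x1, x2, x3, x4 ≥ 0.
The optimal basis is {barley bran, sunflower meal}; pea protein, molasses drop out. There the ash and lysine constraints are tight.
That vertex is x2 = 4.535, x3 = 0.3737.
Cost = 0.09·4.535 + 0.2·0.3737 = 0.48289.

€0.483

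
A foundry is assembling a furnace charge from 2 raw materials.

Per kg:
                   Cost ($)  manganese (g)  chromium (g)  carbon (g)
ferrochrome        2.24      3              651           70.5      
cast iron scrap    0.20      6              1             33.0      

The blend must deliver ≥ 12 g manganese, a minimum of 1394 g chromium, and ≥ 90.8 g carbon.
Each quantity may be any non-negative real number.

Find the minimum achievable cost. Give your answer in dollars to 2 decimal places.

Set it up as a linear program. Let x1 = kg of ferrochrome, x2 = kg of cast iron scrap.
min 2.24x1 + 0.2x2 with:
  3x1 + 6x2 ≥ 12   (manganese)
  651x1 + 1x2 ≥ 1394   (chromium)
  70.5x1 + 33x2 ≥ 90.8   (carbon)
  x1, x2 ≥ 0.
Both inputs are positive at the optimum. The manganese and chromium requirements are met with equality.
Optimal quantities: ferrochrome = 2.14 kg, cast iron scrap = 0.9301 kg.
Objective = 2.24·2.14 + 0.2·0.9301 = 4.9796.

$4.98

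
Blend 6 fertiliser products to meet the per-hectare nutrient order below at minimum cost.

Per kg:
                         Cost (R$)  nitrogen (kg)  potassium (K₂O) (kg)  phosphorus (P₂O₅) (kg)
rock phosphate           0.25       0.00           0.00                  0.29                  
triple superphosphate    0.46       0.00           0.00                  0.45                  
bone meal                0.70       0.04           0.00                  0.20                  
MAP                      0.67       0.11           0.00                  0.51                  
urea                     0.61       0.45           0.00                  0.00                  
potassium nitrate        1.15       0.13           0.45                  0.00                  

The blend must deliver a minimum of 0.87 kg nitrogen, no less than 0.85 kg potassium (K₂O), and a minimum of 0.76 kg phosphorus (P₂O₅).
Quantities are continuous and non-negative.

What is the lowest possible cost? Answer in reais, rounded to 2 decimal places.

Let x1 = kg of rock phosphate, x2 = kg of triple superphosphate, x3 = kg of bone meal, x4 = kg of MAP, x5 = kg of urea, x6 = kg of potassium nitrate.
min 0.25x1 + 0.46x2 + 0.7x3 + 0.67x4 + 0.61x5 + 1.15x6 subject to:
  0.04x3 + 0.11x4 + 0.45x5 + 0.13x6 ≥ 0.87   (nitrogen)
  0.45x6 ≥ 0.85   (potassium (K₂O))
  0.29x1 + 0.45x2 + 0.2x3 + 0.51x4 ≥ 0.76   (phosphorus (P₂O₅))
  x1, x2, x3, x4, x5, x6 ≥ 0.
The optimal basis is {rock phosphate, urea, potassium nitrate}; triple superphosphate, bone meal, MAP drop out. There the nitrogen, potassium (K₂O), phosphorus (P₂O₅) constraints are tight.
So rock phosphate = 2.621 kg, urea = 1.388 kg, potassium nitrate = 1.889 kg.
Hence cost = 0.25·2.621 + 0.61·1.388 + 1.15·1.889 = R$3.6743.

R$3.67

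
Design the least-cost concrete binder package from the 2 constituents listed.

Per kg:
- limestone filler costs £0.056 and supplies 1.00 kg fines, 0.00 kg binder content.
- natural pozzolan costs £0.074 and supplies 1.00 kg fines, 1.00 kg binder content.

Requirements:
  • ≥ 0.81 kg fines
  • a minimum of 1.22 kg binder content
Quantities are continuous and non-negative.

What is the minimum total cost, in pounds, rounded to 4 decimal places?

£0.0903

Let x1 = kg of limestone filler, x2 = kg of natural pozzolan.
min 0.056x1 + 0.074x2 with:
  1x1 + 1x2 ≥ 0.81   (fines)
  1x2 ≥ 1.22   (binder content)
  x1, x2 ≥ 0.
The cheapest feasible vertex uses only natural pozzolan; limestone filler is not used. Binding constraint: binder content.
Solving gives x2 = 1.22.
Cost = 0.074·1.22 = 0.090280.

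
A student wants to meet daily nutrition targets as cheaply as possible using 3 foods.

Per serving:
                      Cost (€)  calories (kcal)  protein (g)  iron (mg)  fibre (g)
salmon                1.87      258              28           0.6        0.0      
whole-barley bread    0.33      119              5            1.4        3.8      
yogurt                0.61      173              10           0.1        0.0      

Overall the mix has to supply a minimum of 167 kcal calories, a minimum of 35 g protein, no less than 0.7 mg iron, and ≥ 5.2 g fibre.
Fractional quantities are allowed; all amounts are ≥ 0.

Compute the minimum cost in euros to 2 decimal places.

€2.17

Set it up as a linear program. Let x1 = servings of salmon, x2 = servings of whole-barley bread, x3 = servings of yogurt.
Minimise 1.87x1 + 0.33x2 + 0.61x3 s.t.:
  258x1 + 119x2 + 173x3 ≥ 167   (calories)
  28x1 + 5x2 + 10x3 ≥ 35   (protein)
  0.6x1 + 1.4x2 + 0.1x3 ≥ 0.7   (iron)
  3.8x2 ≥ 5.2   (fibre)
  x1, x2, x3 ≥ 0.
The cheapest feasible vertex uses only whole-barley bread, yogurt; salmon is not used. Binding constraints: protein and fibre.
That vertex is x2 = 1.368, x3 = 2.816.
Objective = 0.33·1.368 + 0.61·2.816 = 2.1692.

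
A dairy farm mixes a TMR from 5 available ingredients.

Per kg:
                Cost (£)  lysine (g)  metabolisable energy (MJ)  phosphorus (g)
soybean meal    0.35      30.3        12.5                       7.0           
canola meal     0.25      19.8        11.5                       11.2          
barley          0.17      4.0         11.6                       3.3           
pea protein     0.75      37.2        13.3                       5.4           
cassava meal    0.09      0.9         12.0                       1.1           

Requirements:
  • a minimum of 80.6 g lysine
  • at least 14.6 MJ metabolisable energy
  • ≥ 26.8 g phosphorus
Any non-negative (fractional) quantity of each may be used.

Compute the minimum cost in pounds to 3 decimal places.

£0.957

Let x1 = kg of soybean meal, x2 = kg of canola meal, x3 = kg of barley, x4 = kg of pea protein, x5 = kg of cassava meal.
Minimize 0.35x1 + 0.25x2 + 0.17x3 + 0.75x4 + 0.09x5 with:
  30.3x1 + 19.8x2 + 4x3 + 37.2x4 + 0.9x5 ≥ 80.6   (lysine)
  12.5x1 + 11.5x2 + 11.6x3 + 13.3x4 + 12x5 ≥ 14.6   (metabolisable energy)
  7x1 + 11.2x2 + 3.3x3 + 5.4x4 + 1.1x5 ≥ 26.8   (phosphorus)
  x1, x2, x3, x4, x5 ≥ 0.
The cheapest feasible vertex uses only soybean meal, canola meal; barley, pea protein, cassava meal are not used. The lysine and phosphorus requirements are met with equality.
Optimal quantities: soybean meal = 1.853 kg, canola meal = 1.235 kg.
Total cost: 0.35·1.853 + 0.25·1.235 = 0.95730.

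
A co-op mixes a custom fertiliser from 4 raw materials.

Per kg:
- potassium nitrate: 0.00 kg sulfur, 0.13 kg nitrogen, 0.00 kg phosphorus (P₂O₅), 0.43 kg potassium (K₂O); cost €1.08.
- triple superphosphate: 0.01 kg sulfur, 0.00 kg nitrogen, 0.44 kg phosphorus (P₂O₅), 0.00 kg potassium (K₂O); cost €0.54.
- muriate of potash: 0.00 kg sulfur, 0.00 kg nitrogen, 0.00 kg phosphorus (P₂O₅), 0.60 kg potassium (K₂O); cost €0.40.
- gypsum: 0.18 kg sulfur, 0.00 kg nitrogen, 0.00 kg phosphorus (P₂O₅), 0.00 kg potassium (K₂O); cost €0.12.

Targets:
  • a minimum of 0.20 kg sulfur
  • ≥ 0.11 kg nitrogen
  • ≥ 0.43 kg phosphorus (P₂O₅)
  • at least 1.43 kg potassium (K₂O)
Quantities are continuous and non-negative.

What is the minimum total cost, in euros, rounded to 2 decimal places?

€2.28

Let x1 = kg of potassium nitrate, x2 = kg of triple superphosphate, x3 = kg of muriate of potash, x4 = kg of gypsum.
min 1.08x1 + 0.54x2 + 0.4x3 + 0.12x4 subject to:
  0.01x2 + 0.18x4 ≥ 0.2   (sulfur)
  0.13x1 ≥ 0.11   (nitrogen)
  0.44x2 ≥ 0.43   (phosphorus (P₂O₅))
  0.43x1 + 0.6x3 ≥ 1.43   (potassium (K₂O))
  x1, x2, x3, x4 ≥ 0.
The optimal mix uses every input. There the sulfur, nitrogen, phosphorus (P₂O₅), potassium (K₂O) constraints are tight.
That vertex is x1 = 0.8462, x2 = 0.9773, x3 = 1.777, x4 = 1.057.
Total cost: 1.08·0.8462 + 0.54·0.9773 + 0.4·1.777 + 0.12·1.057 = 2.2793.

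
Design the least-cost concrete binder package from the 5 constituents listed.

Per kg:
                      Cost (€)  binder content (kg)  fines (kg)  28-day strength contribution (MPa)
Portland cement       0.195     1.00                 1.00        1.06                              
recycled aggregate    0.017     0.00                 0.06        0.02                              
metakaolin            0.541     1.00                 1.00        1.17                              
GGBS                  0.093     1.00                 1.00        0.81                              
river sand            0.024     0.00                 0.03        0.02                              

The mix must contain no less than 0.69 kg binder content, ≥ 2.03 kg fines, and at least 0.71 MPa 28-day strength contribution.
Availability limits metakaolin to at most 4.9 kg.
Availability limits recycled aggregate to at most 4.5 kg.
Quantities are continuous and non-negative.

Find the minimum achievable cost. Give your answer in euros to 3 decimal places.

€0.189

Set it up as a linear program. Let x1 = kg of Portland cement, x2 = kg of recycled aggregate, x3 = kg of metakaolin, x4 = kg of GGBS, x5 = kg of river sand.
Minimize 0.195x1 + 0.017x2 + 0.541x3 + 0.093x4 + 0.024x5 s.t.:
  1x1 + 1x3 + 1x4 ≥ 0.69   (binder content)
  1x1 + 0.06x2 + 1x3 + 1x4 + 0.03x5 ≥ 2.03   (fines)
  1.06x1 + 0.02x2 + 1.17x3 + 0.81x4 + 0.02x5 ≥ 0.71   (28-day strength contribution)
  x3 ≤ 4.9
  x2 ≤ 4.5
  x1, x2, x3, x4, x5 ≥ 0.
The minimum-cost mix takes nothing from Portland cement, recycled aggregate, metakaolin, river sand — only GGBS. The fines requirement is met with equality.
So GGBS = 2.03 kg.
Total cost: 0.093·2.03 = 0.18879.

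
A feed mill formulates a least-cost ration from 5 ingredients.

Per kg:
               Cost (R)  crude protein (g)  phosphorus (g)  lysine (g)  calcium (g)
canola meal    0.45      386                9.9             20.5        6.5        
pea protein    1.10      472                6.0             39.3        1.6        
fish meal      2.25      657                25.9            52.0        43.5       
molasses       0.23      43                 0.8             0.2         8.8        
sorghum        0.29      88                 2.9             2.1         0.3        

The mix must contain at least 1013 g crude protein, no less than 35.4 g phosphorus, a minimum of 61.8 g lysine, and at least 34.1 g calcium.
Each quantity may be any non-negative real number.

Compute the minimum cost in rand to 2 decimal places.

R1.86

Let x1 = kg of canola meal, x2 = kg of pea protein, x3 = kg of fish meal, x4 = kg of molasses, x5 = kg of sorghum.
Minimize 0.45x1 + 1.1x2 + 2.25x3 + 0.23x4 + 0.29x5 subject to:
  386x1 + 472x2 + 657x3 + 43x4 + 88x5 ≥ 1013   (crude protein)
  9.9x1 + 6x2 + 25.9x3 + 0.8x4 + 2.9x5 ≥ 35.4   (phosphorus)
  20.5x1 + 39.3x2 + 52x3 + 0.2x4 + 2.1x5 ≥ 61.8   (lysine)
  6.5x1 + 1.6x2 + 43.5x3 + 8.8x4 + 0.3x5 ≥ 34.1   (calcium)
  x1, x2, x3, x4, x5 ≥ 0.
At the optimum only canola meal, molasses are positive (pea protein, fish meal, sorghum = 0). There the phosphorus and calcium constraints are tight.
That vertex is x1 = 3.47, x4 = 1.312.
Cost = 0.45·3.47 + 0.23·1.312 = 1.8633.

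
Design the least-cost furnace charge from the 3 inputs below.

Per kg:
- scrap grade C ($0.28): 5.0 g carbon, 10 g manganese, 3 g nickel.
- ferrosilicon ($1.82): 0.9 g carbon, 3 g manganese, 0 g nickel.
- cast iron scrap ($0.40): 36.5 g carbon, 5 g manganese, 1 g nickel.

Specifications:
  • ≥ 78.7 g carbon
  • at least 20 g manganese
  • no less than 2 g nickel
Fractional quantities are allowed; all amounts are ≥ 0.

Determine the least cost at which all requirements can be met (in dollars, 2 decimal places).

$1.09

Set it up as a linear program. Let x1 = kg of scrap grade C, x2 = kg of ferrosilicon, x3 = kg of cast iron scrap.
Minimise 0.28x1 + 1.82x2 + 0.4x3 s.t.:
  5x1 + 0.9x2 + 36.5x3 ≥ 78.7   (carbon)
  10x1 + 3x2 + 5x3 ≥ 20   (manganese)
  3x1 + 1x3 ≥ 2   (nickel)
  x1, x2, x3 ≥ 0.
At the optimum only scrap grade C, cast iron scrap are positive (ferrosilicon = 0). Binding constraints: carbon and manganese.
Solving gives x1 = 0.9897, x3 = 2.021.
Objective = 0.28·0.9897 + 0.4·2.021 = 1.0855.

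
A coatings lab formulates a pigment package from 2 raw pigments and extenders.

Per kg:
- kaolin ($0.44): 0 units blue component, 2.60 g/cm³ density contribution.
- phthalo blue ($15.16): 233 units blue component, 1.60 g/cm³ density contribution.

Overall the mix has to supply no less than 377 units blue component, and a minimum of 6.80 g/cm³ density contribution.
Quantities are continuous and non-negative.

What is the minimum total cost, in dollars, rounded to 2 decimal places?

Let x1 = kg of kaolin, x2 = kg of phthalo blue.
Minimise 0.44x1 + 15.16x2 s.t.:
  233x2 ≥ 377   (blue component)
  2.6x1 + 1.6x2 ≥ 6.8   (density contribution)
  x1, x2 ≥ 0.
Both inputs are positive at the optimum. The blue component and density contribution requirements are met with equality.
That vertex is x1 = 1.62, x2 = 1.618.
Cost = 0.44·1.62 + 15.16·1.618 = 25.2417.

$25.24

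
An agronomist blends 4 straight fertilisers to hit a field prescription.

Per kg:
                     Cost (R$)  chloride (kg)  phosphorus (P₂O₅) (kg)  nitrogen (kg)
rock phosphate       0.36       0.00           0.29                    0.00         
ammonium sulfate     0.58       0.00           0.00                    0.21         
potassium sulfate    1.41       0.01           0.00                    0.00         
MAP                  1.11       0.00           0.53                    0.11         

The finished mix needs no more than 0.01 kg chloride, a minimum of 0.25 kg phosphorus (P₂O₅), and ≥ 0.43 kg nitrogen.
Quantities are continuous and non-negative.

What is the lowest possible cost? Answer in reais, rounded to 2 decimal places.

Treat it as an LP. Let x1 = kg of rock phosphate, x2 = kg of ammonium sulfate, x3 = kg of potassium sulfate, x4 = kg of MAP.
Minimise 0.36x1 + 0.58x2 + 1.41x3 + 1.11x4 with:
  0.01x3 ≤ 0.01   (chloride)
  0.29x1 + 0.53x4 ≥ 0.25   (phosphorus (P₂O₅))
  0.21x2 + 0.11x4 ≥ 0.43   (nitrogen)
  x1, x2, x3, x4 ≥ 0.
The optimal basis is {rock phosphate, ammonium sulfate}; potassium sulfate, MAP drop out. Binding constraints: phosphorus (P₂O₅) and nitrogen.
So rock phosphate = 0.8621 kg, ammonium sulfate = 2.048 kg.
Cost = 0.36·0.8621 + 0.58·2.048 = 1.4982.

R$1.50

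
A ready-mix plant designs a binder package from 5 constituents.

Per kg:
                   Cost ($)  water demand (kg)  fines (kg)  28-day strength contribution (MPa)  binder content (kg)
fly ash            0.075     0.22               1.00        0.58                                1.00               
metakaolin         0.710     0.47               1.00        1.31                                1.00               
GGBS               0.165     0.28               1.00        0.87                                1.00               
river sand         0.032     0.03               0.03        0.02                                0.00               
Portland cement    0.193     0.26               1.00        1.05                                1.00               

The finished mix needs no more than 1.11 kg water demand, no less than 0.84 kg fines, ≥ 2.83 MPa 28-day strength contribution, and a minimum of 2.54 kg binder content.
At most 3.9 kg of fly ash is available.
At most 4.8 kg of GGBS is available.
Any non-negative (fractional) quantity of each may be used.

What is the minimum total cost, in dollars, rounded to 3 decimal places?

Set it up as a linear program. Let x1 = kg of fly ash, x2 = kg of metakaolin, x3 = kg of GGBS, x4 = kg of river sand, x5 = kg of Portland cement.
min 0.075x1 + 0.71x2 + 0.165x3 + 0.032x4 + 0.193x5 s.t.:
  0.22x1 + 0.47x2 + 0.28x3 + 0.03x4 + 0.26x5 ≤ 1.11   (water demand)
  1x1 + 1x2 + 1x3 + 0.03x4 + 1x5 ≥ 0.84   (fines)
  0.58x1 + 1.31x2 + 0.87x3 + 0.02x4 + 1.05x5 ≥ 2.83   (28-day strength contribution)
  1x1 + 1x2 + 1x3 + 1x5 ≥ 2.54   (binder content)
  x1 ≤ 3.9
  x3 ≤ 4.8
  x1, x2, x3, x4, x5 ≥ 0.
The minimum-cost mix takes nothing from metakaolin, GGBS, river sand — only fly ash, Portland cement. There the 28-day strength contribution and the fly ash cap constraints are tight.
That vertex is x1 = 3.9, x5 = 0.541.
Objective = 0.075·3.9 + 0.193·0.541 = 0.39691.

$0.397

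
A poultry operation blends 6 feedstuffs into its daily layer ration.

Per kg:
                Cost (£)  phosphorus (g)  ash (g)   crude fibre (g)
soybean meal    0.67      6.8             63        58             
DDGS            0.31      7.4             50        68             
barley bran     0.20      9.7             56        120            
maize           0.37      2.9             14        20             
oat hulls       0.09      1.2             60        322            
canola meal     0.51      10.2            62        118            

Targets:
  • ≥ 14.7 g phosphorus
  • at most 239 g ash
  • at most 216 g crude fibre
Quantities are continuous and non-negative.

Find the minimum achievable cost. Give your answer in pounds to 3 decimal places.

Treat it as an LP. Let x1 = kg of soybean meal, x2 = kg of DDGS, x3 = kg of barley bran, x4 = kg of maize, x5 = kg of oat hulls, x6 = kg of canola meal.
Minimize 0.67x1 + 0.31x2 + 0.2x3 + 0.37x4 + 0.09x5 + 0.51x6 with:
  6.8x1 + 7.4x2 + 9.7x3 + 2.9x4 + 1.2x5 + 10.2x6 ≥ 14.7   (phosphorus)
  63x1 + 50x2 + 56x3 + 14x4 + 60x5 + 62x6 ≤ 239   (ash)
  58x1 + 68x2 + 120x3 + 20x4 + 322x5 + 118x6 ≤ 216   (crude fibre)
  x1, x2, x3, x4, x5, x6 ≥ 0.
At the optimum only barley bran is positive (soybean meal, DDGS, maize, oat hulls, canola meal = 0). The phosphorus requirement is met with equality.
Optimal quantities: barley bran = 1.515 kg.
Hence cost = 0.2·1.515 = £0.30300.

£0.303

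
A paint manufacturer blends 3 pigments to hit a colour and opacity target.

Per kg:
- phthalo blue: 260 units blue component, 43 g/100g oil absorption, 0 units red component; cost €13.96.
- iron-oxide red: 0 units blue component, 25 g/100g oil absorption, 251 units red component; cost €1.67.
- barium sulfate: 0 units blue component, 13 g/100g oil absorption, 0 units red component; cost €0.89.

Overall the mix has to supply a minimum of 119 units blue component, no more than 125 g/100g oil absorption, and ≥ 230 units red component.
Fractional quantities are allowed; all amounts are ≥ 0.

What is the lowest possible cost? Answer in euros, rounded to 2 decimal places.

Set it up as a linear program. Let x1 = kg of phthalo blue, x2 = kg of iron-oxide red, x3 = kg of barium sulfate.
Minimize 13.96x1 + 1.67x2 + 0.89x3 subject to:
  260x1 ≥ 119   (blue component)
  43x1 + 25x2 + 13x3 ≤ 125   (oil absorption)
  251x2 ≥ 230   (red component)
  x1, x2, x3 ≥ 0.
At the optimum only phthalo blue, iron-oxide red are positive (barium sulfate = 0). Binding constraints: blue component and red component.
So phthalo blue = 0.4577 kg, iron-oxide red = 0.9163 kg.
Objective = 13.96·0.4577 + 1.67·0.9163 = 7.9197.

€7.92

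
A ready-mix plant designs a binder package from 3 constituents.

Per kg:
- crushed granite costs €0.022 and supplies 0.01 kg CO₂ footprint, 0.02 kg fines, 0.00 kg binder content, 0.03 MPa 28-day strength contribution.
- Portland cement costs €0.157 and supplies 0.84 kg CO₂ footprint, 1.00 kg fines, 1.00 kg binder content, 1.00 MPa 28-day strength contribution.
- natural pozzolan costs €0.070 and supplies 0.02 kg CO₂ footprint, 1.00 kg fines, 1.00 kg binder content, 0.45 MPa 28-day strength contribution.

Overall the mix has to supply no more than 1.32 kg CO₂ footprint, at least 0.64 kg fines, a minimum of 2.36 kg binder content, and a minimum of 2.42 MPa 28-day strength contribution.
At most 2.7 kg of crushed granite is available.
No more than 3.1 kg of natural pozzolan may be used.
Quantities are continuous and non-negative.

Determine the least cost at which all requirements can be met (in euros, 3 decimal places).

This is a linear program. Let x1 = kg of crushed granite, x2 = kg of Portland cement, x3 = kg of natural pozzolan.
Minimize 0.022x1 + 0.157x2 + 0.07x3 s.t.:
  0.01x1 + 0.84x2 + 0.02x3 ≤ 1.32   (CO₂ footprint)
  0.02x1 + 1x2 + 1x3 ≥ 0.64   (fines)
  1x2 + 1x3 ≥ 2.36   (binder content)
  0.03x1 + 1x2 + 0.45x3 ≥ 2.42   (28-day strength contribution)
  x1 ≤ 2.7
  x3 ≤ 3.1
  x1, x2, x3 ≥ 0.
The optimal basis is {Portland cement, natural pozzolan}; crushed granite drops out. Binding constraints: 28-day strength contribution and the natural pozzolan cap.
Optimal quantities: Portland cement = 1.025 kg, natural pozzolan = 3.1 kg.
Cost = 0.157·1.025 + 0.07·3.1 = 0.37793.

€0.378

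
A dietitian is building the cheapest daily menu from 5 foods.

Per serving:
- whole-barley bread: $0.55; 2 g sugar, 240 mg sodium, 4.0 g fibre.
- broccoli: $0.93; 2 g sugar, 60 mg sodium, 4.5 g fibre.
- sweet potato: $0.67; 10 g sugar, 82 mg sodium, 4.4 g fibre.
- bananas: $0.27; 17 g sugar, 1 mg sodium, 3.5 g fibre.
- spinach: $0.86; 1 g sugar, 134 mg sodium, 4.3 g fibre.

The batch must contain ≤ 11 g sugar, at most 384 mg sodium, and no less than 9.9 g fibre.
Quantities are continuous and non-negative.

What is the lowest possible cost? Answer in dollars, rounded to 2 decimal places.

$1.46

Let x1 = servings of whole-barley bread, x2 = servings of broccoli, x3 = servings of sweet potato, x4 = servings of bananas, x5 = servings of spinach.
min 0.55x1 + 0.93x2 + 0.67x3 + 0.27x4 + 0.86x5 s.t.:
  2x1 + 2x2 + 10x3 + 17x4 + 1x5 ≤ 11   (sugar)
  240x1 + 60x2 + 82x3 + 1x4 + 134x5 ≤ 384   (sodium)
  4x1 + 4.5x2 + 4.4x3 + 3.5x4 + 4.3x5 ≥ 9.9   (fibre)
  x1, x2, x3, x4, x5 ≥ 0.
At the optimum only whole-barley bread, broccoli, bananas are positive (sweet potato, spinach = 0). Binding constraints: sugar, sodium, fibre.
Solving gives x1 = 1.449, x2 = 0.5955, x4 = 0.4065.
Total cost: 0.55·1.449 + 0.93·0.5955 + 0.27·0.4065 = 1.4605.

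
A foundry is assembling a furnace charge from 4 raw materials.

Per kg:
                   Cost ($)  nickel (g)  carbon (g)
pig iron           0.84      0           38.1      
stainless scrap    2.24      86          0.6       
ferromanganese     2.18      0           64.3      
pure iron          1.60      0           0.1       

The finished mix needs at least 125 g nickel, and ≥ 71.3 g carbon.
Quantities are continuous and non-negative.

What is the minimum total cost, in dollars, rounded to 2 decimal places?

$4.81

Set it up as a linear program. Let x1 = kg of pig iron, x2 = kg of stainless scrap, x3 = kg of ferromanganese, x4 = kg of pure iron.
Minimise 0.84x1 + 2.24x2 + 2.18x3 + 1.6x4 with:
  86x2 ≥ 125   (nickel)
  38.1x1 + 0.6x2 + 64.3x3 + 0.1x4 ≥ 71.3   (carbon)
  x1, x2, x3, x4 ≥ 0.
The optimal basis is {pig iron, stainless scrap}; ferromanganese, pure iron drop out. Binding constraints: nickel and carbon.
So pig iron = 1.849 kg, stainless scrap = 1.453 kg.
Hence cost = 0.84·1.849 + 2.24·1.453 = $4.8079.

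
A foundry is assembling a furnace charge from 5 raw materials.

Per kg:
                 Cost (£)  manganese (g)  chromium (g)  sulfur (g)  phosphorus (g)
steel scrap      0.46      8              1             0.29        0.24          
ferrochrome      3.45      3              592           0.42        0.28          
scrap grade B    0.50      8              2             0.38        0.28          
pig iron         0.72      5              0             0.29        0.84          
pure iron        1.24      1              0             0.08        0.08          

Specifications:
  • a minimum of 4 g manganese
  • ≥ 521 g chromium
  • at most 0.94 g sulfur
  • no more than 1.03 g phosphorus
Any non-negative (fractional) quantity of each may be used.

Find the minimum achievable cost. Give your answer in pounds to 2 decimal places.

This is a linear program. Let x1 = kg of steel scrap, x2 = kg of ferrochrome, x3 = kg of scrap grade B, x4 = kg of pig iron, x5 = kg of pure iron.
Minimise 0.46x1 + 3.45x2 + 0.5x3 + 0.72x4 + 1.24x5 s.t.:
  8x1 + 3x2 + 8x3 + 5x4 + 1x5 ≥ 4   (manganese)
  1x1 + 592x2 + 2x3 ≥ 521   (chromium)
  0.29x1 + 0.42x2 + 0.38x3 + 0.29x4 + 0.08x5 ≤ 0.94   (sulfur)
  0.24x1 + 0.28x2 + 0.28x3 + 0.84x4 + 0.08x5 ≤ 1.03   (phosphorus)
  x1, x2, x3, x4, x5 ≥ 0.
At the optimum only steel scrap, ferrochrome are positive (scrap grade B, pig iron, pure iron = 0). There the manganese and chromium constraints are tight.
Optimal quantities: steel scrap = 0.1701 kg, ferrochrome = 0.8798 kg.
Hence cost = 0.46·0.1701 + 3.45·0.8798 = £3.1136.

£3.11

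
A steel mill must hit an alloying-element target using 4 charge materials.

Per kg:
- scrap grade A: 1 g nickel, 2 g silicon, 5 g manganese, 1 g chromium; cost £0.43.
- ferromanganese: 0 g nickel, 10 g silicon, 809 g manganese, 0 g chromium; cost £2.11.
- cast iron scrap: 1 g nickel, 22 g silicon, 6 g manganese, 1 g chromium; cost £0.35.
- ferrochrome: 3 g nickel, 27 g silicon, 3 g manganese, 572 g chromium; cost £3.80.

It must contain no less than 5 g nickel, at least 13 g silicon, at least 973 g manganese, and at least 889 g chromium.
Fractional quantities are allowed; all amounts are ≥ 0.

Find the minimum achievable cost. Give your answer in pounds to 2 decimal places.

Treat it as an LP. Let x1 = kg of scrap grade A, x2 = kg of ferromanganese, x3 = kg of cast iron scrap, x4 = kg of ferrochrome.
Minimise 0.43x1 + 2.11x2 + 0.35x3 + 3.8x4 with:
  1x1 + 1x3 + 3x4 ≥ 5   (nickel)
  2x1 + 10x2 + 22x3 + 27x4 ≥ 13   (silicon)
  5x1 + 809x2 + 6x3 + 3x4 ≥ 973   (manganese)
  1x1 + 1x3 + 572x4 ≥ 889   (chromium)
  x1, x2, x3, x4 ≥ 0.
The optimal basis is {ferromanganese, cast iron scrap, ferrochrome}; scrap grade A drops out. The nickel, manganese, chromium requirements are met with equality.
Solving gives x2 = 1.194, x3 = 0.3392, x4 = 1.554.
Objective = 2.11·1.194 + 0.35·0.3392 + 3.8·1.554 = 8.5433.

£8.54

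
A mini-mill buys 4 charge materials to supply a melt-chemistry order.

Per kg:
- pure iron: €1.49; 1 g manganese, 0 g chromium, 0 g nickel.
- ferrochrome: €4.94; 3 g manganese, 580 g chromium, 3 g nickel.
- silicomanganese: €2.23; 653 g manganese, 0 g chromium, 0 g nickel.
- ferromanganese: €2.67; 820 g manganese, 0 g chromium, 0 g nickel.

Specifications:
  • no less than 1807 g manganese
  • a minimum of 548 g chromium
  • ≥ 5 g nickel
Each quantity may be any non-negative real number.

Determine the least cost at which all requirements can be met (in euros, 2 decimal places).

€14.10

Let x1 = kg of pure iron, x2 = kg of ferrochrome, x3 = kg of silicomanganese, x4 = kg of ferromanganese.
Minimize 1.49x1 + 4.94x2 + 2.23x3 + 2.67x4 with:
  1x1 + 3x2 + 653x3 + 820x4 ≥ 1807   (manganese)
  580x2 ≥ 548   (chromium)
  3x2 ≥ 5   (nickel)
  x1, x2, x3, x4 ≥ 0.
The minimum-cost mix takes nothing from pure iron, silicomanganese — only ferrochrome, ferromanganese. Binding constraints: manganese and nickel.
That vertex is x2 = 1.667, x4 = 2.198.
Total cost: 4.94·1.667 + 2.67·2.198 = 14.1036.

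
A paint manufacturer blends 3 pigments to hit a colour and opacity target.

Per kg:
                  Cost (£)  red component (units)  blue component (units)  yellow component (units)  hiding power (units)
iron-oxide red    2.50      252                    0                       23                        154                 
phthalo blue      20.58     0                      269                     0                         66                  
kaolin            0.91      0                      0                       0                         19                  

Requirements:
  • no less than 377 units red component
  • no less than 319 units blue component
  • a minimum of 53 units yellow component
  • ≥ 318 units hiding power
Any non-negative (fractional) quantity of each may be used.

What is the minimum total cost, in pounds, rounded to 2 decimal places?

£30.17

This is a linear program. Let x1 = kg of iron-oxide red, x2 = kg of phthalo blue, x3 = kg of kaolin.
Minimize 2.5x1 + 20.58x2 + 0.91x3 s.t.:
  252x1 ≥ 377   (red component)
  269x2 ≥ 319   (blue component)
  23x1 ≥ 53   (yellow component)
  154x1 + 66x2 + 19x3 ≥ 318   (hiding power)
  x1, x2, x3 ≥ 0.
At the optimum only iron-oxide red, phthalo blue are positive (kaolin = 0). There the blue component and yellow component constraints are tight.
That vertex is x1 = 2.304, x2 = 1.186.
Total cost: 2.5·2.304 + 20.58·1.186 = 30.1679.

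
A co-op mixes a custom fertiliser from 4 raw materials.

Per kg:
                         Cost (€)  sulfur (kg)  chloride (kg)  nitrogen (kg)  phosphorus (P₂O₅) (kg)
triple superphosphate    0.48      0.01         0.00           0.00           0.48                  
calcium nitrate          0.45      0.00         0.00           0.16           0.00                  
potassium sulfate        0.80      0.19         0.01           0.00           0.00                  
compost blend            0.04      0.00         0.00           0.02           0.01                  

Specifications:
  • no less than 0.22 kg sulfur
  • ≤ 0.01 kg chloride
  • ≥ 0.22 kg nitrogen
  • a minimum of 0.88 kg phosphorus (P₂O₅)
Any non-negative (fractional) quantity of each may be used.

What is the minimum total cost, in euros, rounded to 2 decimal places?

Let x1 = kg of triple superphosphate, x2 = kg of calcium nitrate, x3 = kg of potassium sulfate, x4 = kg of compost blend.
min 0.48x1 + 0.45x2 + 0.8x3 + 0.04x4 s.t.:
  0.01x1 + 0.19x3 ≥ 0.22   (sulfur)
  0.01x3 ≤ 0.01   (chloride)
  0.16x2 + 0.02x4 ≥ 0.22   (nitrogen)
  0.48x1 + 0.01x4 ≥ 0.88   (phosphorus (P₂O₅))
  x1, x2, x3, x4 ≥ 0.
At the optimum only triple superphosphate, potassium sulfate, compost blend are positive (calcium nitrate = 0). Binding constraints: sulfur, chloride, nitrogen.
That vertex is x1 = 3, x3 = 1, x4 = 11.
Total cost: 0.48·3 + 0.8·1 + 0.04·11 = 2.6800.

€2.68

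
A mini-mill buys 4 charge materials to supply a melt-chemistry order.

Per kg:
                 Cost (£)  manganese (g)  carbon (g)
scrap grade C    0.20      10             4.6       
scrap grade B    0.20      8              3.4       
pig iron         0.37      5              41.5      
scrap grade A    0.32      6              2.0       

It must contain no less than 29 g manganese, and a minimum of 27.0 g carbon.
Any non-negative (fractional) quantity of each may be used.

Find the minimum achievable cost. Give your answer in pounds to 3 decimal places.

Let x1 = kg of scrap grade C, x2 = kg of scrap grade B, x3 = kg of pig iron, x4 = kg of scrap grade A.
min 0.2x1 + 0.2x2 + 0.37x3 + 0.32x4 with:
  10x1 + 8x2 + 5x3 + 6x4 ≥ 29   (manganese)
  4.6x1 + 3.4x2 + 41.5x3 + 2x4 ≥ 27   (carbon)
  x1, x2, x3, x4 ≥ 0.
The cheapest feasible vertex uses only scrap grade C, pig iron; scrap grade B, scrap grade A are not used. There the manganese and carbon constraints are tight.
Solving gives x1 = 2.726, x3 = 0.3485.
Cost = 0.2·2.726 + 0.37·0.3485 = 0.67415.

£0.674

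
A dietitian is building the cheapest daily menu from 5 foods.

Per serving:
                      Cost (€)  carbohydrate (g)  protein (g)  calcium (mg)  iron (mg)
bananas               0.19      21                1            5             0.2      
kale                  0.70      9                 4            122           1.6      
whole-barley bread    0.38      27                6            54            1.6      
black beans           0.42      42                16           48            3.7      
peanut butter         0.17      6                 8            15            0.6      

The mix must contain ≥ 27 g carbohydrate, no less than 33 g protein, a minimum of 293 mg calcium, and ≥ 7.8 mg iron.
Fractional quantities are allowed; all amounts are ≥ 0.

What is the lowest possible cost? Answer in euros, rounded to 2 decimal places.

Treat it as an LP. Let x1 = servings of bananas, x2 = servings of kale, x3 = servings of whole-barley bread, x4 = servings of black beans, x5 = servings of peanut butter.
Minimize 0.19x1 + 0.7x2 + 0.38x3 + 0.42x4 + 0.17x5 with:
  21x1 + 9x2 + 27x3 + 42x4 + 6x5 ≥ 27   (carbohydrate)
  1x1 + 4x2 + 6x3 + 16x4 + 8x5 ≥ 33   (protein)
  5x1 + 122x2 + 54x3 + 48x4 + 15x5 ≥ 293   (calcium)
  0.2x1 + 1.6x2 + 1.6x3 + 3.7x4 + 0.6x5 ≥ 7.8   (iron)
  x1, x2, x3, x4, x5 ≥ 0.
The cheapest feasible vertex uses only kale, black beans; bananas, whole-barley bread, peanut butter are not used. There the protein and calcium constraints are tight.
So kale = 1.764 servings, black beans = 1.622 servings.
Total cost: 0.7·1.764 + 0.42·1.622 = 1.9160.

€1.92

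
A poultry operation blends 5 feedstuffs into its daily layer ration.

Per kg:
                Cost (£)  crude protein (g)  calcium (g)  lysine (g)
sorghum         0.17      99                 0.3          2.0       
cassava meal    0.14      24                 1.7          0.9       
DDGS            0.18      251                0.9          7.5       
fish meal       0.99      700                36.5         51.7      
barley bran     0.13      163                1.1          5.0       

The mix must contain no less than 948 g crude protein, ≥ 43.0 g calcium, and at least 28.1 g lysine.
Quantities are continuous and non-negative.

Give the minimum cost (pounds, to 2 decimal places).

Treat it as an LP. Let x1 = kg of sorghum, x2 = kg of cassava meal, x3 = kg of DDGS, x4 = kg of fish meal, x5 = kg of barley bran.
Minimize 0.17x1 + 0.14x2 + 0.18x3 + 0.99x4 + 0.13x5 subject to:
  99x1 + 24x2 + 251x3 + 700x4 + 163x5 ≥ 948   (crude protein)
  0.3x1 + 1.7x2 + 0.9x3 + 36.5x4 + 1.1x5 ≥ 43   (calcium)
  2x1 + 0.9x2 + 7.5x3 + 51.7x4 + 5x5 ≥ 28.1   (lysine)
  x1, x2, x3, x4, x5 ≥ 0.
The minimum-cost mix takes nothing from sorghum, cassava meal, barley bran — only DDGS, fish meal. The crude protein and calcium requirements are met with equality.
Solving gives x3 = 0.5277, x4 = 1.165.
Cost = 0.18·0.5277 + 0.99·1.165 = 1.2483.

£1.25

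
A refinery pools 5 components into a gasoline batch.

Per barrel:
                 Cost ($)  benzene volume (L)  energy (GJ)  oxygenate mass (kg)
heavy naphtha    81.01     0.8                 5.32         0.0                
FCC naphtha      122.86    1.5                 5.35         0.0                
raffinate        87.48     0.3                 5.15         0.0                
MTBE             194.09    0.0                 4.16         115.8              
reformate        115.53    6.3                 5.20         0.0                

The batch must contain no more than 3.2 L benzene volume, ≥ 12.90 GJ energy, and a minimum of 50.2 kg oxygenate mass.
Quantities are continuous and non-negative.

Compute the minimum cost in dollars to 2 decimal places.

$253.11

This is a linear program. Let x1 = barrels of heavy naphtha, x2 = barrels of FCC naphtha, x3 = barrels of raffinate, x4 = barrels of MTBE, x5 = barrels of reformate.
min 81.01x1 + 122.86x2 + 87.48x3 + 194.09x4 + 115.53x5 s.t.:
  0.8x1 + 1.5x2 + 0.3x3 + 6.3x5 ≤ 3.2   (benzene volume)
  5.32x1 + 5.35x2 + 5.15x3 + 4.16x4 + 5.2x5 ≥ 12.9   (energy)
  115.8x4 ≥ 50.2   (oxygenate mass)
  x1, x2, x3, x4, x5 ≥ 0.
The minimum-cost mix takes nothing from FCC naphtha, raffinate, reformate — only heavy naphtha, MTBE. Binding constraints: energy and oxygenate mass.
Optimal quantities: heavy naphtha = 2.0858 barrels, MTBE = 0.43351 barrels.
Objective = 81.01·2.0858 + 194.09·0.43351 = 253.1106.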